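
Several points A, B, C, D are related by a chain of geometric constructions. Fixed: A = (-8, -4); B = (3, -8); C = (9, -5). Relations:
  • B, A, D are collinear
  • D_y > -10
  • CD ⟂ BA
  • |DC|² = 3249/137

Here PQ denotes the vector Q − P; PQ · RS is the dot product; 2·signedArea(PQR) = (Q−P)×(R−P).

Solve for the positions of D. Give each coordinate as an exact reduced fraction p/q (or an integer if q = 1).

1. D_x = 1005/137  [B, A, D are collinear ∩ CD ⟂ BA]
2. D_y = -1312/137  [B, A, D are collinear ∩ CD ⟂ BA]
   → D = (1005/137, -1312/137)

D = (1005/137, -1312/137)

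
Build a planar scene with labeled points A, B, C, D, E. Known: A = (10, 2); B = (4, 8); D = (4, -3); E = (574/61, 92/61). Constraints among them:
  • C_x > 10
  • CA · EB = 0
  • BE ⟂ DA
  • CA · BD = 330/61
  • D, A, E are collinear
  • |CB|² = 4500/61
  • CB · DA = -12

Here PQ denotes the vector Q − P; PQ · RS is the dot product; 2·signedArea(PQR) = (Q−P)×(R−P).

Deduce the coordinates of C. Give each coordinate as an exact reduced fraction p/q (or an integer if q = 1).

C = (646/61, 152/61)

1. C_x = 646/61  [CA · EB = 0 ∩ CB · DA = -12]
2. C_y = 152/61  [CA · EB = 0 ∩ CB · DA = -12]
   → C = (646/61, 152/61)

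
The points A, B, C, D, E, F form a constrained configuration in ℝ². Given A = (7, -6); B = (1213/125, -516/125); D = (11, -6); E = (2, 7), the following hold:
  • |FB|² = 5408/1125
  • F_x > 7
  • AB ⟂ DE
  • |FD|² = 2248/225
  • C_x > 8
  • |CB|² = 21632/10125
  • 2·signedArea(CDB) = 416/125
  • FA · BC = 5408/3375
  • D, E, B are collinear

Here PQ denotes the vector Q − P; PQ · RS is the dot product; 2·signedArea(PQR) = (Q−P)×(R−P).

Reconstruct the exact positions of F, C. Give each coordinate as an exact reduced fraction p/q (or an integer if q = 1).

1. C_x = 1913/225  [line -234/125·x + -162/125·y + 1186/125 = 0 ∩ |CB|² = 21632/10125]
2. C_y = -124/25  [line -234/125·x + -162/125·y + 1186/125 = 0 ∩ |CB|² = 21632/10125]
   → C = (1913/225, -124/25)
3. F_x = 2963/375  [line 1352/1125·x + 104/125·y + -16952/3375 = 0 ∩ |FB|² = 5408/1125]
4. F_y = -672/125  [line 1352/1125·x + 104/125·y + -16952/3375 = 0 ∩ |FB|² = 5408/1125]
   → F = (2963/375, -672/125)

C = (1913/225, -124/25)
F = (2963/375, -672/125)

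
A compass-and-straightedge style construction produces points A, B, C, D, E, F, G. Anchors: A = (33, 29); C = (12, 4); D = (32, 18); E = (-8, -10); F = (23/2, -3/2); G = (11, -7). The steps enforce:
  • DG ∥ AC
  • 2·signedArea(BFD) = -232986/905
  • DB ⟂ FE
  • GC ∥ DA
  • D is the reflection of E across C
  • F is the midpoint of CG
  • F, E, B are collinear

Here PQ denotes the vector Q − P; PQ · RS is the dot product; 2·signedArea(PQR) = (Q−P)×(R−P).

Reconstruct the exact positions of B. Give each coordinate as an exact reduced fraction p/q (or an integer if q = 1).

1. B_x = 32462/905  [F, E, B are collinear ∩ DB ⟂ FE]
2. B_y = 8256/905  [F, E, B are collinear ∩ DB ⟂ FE]
   → B = (32462/905, 8256/905)

B = (32462/905, 8256/905)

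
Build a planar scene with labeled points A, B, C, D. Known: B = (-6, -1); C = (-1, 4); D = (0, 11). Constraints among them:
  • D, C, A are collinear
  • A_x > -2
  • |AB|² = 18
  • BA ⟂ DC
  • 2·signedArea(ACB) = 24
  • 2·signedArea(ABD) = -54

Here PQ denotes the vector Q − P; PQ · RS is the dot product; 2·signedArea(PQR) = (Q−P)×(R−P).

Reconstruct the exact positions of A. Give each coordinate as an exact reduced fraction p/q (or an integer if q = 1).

1. A_x = -9/5  [D, C, A are collinear ∩ BA ⟂ DC]
2. A_y = -8/5  [D, C, A are collinear ∩ BA ⟂ DC]
   → A = (-9/5, -8/5)

A = (-9/5, -8/5)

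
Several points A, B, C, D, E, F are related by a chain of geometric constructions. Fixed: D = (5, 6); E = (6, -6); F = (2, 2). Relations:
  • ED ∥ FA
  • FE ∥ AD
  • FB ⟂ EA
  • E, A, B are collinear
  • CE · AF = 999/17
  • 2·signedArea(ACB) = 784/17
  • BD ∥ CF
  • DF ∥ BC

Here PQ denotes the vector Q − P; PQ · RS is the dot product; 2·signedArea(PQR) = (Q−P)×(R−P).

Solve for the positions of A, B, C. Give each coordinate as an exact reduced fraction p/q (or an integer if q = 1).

1. A_x = 1  [FE ∥ AD ∩ ED ∥ FA]
2. A_y = 14  [FE ∥ AD ∩ ED ∥ FA]
   → A = (1, 14)
3. B_x = 66/17  [E, A, B are collinear ∩ FB ⟂ EA]
4. B_y = 42/17  [E, A, B are collinear ∩ FB ⟂ EA]
   → B = (66/17, 42/17)
5. C_x = 15/17  [BD ∥ CF ∩ DF ∥ BC]
6. C_y = -26/17  [BD ∥ CF ∩ DF ∥ BC]
   → C = (15/17, -26/17)

A = (1, 14)
B = (66/17, 42/17)
C = (15/17, -26/17)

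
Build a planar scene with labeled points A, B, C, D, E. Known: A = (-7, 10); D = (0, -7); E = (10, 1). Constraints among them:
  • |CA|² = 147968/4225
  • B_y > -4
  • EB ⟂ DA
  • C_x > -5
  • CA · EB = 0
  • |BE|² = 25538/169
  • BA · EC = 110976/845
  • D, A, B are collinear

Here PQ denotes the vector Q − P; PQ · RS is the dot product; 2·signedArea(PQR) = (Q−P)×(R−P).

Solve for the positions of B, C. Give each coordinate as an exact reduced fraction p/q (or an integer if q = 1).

B = (-231/169, -622/169)
C = (-4011/845, 3826/845)

1. B_x = -231/169  [D, A, B are collinear ∩ EB ⟂ DA]
2. B_y = -622/169  [D, A, B are collinear ∩ EB ⟂ DA]
   → B = (-231/169, -622/169)
3. C_x = -4011/845  [CA · EB = 0 ∩ BA · EC = 110976/845]
4. C_y = 3826/845  [CA · EB = 0 ∩ BA · EC = 110976/845]
   → C = (-4011/845, 3826/845)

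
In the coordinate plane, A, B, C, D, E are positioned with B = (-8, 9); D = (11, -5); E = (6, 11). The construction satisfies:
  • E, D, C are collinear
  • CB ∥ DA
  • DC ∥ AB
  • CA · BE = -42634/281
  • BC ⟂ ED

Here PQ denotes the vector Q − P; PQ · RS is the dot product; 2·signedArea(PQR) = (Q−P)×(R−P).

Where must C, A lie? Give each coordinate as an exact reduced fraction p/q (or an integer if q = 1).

1. C_x = 1496/281  [E, D, C are collinear ∩ BC ⟂ ED]
2. C_y = 3699/281  [E, D, C are collinear ∩ BC ⟂ ED]
   → C = (1496/281, 3699/281)
3. A_x = -653/281  [DC ∥ AB ∩ CB ∥ DA]
4. A_y = -2575/281  [DC ∥ AB ∩ CB ∥ DA]
   → A = (-653/281, -2575/281)

A = (-653/281, -2575/281)
C = (1496/281, 3699/281)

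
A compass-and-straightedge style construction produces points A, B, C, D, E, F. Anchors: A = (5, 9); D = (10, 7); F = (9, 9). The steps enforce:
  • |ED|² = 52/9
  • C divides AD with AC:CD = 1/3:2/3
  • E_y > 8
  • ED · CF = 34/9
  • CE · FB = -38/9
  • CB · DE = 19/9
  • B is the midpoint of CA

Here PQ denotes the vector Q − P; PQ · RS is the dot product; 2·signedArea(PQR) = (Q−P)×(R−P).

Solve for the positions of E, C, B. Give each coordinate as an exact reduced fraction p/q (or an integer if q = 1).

1. C_x = 20/3  [C divides AD with AC:CD = 1/3:2/3]
2. C_y = 25/3  [C divides AD with AC:CD = 1/3:2/3]
   → C = (20/3, 25/3)
3. B_x = 35/6  [B is the midpoint of CA]
4. B_y = 26/3  [B is the midpoint of CA]
   → B = (35/6, 26/3)
5. E_x = 8  [ED · CF = 34/9 ∩ CE · FB = -38/9]
6. E_y = 25/3  [ED · CF = 34/9 ∩ CE · FB = -38/9]
   → E = (8, 25/3)

B = (35/6, 26/3)
C = (20/3, 25/3)
E = (8, 25/3)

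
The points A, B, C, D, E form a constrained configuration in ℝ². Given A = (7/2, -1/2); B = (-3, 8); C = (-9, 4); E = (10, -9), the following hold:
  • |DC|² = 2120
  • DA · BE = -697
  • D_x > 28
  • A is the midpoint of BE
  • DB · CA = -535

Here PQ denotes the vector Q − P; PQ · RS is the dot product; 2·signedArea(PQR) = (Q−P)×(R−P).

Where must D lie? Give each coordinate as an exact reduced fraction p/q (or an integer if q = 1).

1. D_x = 29  [DB · CA = -535 ∩ DA · BE = -697]
2. D_y = -22  [DB · CA = -535 ∩ DA · BE = -697]
   → D = (29, -22)

D = (29, -22)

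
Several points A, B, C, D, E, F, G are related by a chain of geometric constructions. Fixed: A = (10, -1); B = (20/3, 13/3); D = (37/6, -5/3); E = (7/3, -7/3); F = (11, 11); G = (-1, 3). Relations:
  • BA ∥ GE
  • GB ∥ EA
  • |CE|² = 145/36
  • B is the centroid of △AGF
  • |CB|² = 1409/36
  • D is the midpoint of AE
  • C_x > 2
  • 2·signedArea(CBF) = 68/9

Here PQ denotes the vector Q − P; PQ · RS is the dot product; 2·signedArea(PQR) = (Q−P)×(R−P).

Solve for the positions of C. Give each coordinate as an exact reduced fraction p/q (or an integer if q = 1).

C = (5/2, -1/3)

1. C_x = 5/2  [line -20/3·x + 13/3·y + 163/9 = 0 ∩ |CE|² = 145/36]
2. C_y = -1/3  [line -20/3·x + 13/3·y + 163/9 = 0 ∩ |CE|² = 145/36]
   → C = (5/2, -1/3)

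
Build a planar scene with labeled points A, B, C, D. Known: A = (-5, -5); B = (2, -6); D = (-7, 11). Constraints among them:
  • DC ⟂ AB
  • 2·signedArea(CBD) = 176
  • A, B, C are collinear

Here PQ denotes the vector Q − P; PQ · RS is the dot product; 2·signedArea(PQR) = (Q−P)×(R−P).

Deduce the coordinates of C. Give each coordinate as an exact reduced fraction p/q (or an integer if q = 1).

C = (-46/5, -22/5)

1. C_x = -46/5  [A, B, C are collinear ∩ DC ⟂ AB]
2. C_y = -22/5  [A, B, C are collinear ∩ DC ⟂ AB]
   → C = (-46/5, -22/5)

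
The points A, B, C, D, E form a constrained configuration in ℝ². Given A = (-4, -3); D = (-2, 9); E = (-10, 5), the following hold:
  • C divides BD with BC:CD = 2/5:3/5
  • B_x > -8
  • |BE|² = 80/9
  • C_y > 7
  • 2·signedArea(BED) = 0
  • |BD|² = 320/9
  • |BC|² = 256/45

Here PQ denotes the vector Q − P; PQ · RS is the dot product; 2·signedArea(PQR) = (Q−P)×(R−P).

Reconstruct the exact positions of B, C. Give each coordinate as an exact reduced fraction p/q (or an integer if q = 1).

1. B_x = -22/3  [line -4·x + 8·y + -80 = 0 ∩ |BE|² = 80/9]
2. B_y = 19/3  [line -4·x + 8·y + -80 = 0 ∩ |BE|² = 80/9]
   → B = (-22/3, 19/3)
3. C_x = -26/5  [C divides BD with BC:CD = 2/5:3/5]
4. C_y = 37/5  [C divides BD with BC:CD = 2/5:3/5]
   → C = (-26/5, 37/5)

B = (-22/3, 19/3)
C = (-26/5, 37/5)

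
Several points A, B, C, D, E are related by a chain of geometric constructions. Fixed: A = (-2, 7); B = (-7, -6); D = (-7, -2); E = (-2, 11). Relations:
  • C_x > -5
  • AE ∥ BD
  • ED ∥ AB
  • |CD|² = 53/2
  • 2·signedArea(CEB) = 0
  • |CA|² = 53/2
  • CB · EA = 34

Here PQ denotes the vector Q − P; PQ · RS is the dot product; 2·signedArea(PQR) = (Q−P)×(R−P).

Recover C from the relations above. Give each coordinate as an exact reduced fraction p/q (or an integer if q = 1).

C = (-9/2, 5/2)

1. C_x = -9/2  [2·signedArea(CEB) = 0 ∩ CB · EA = 34]
2. C_y = 5/2  [2·signedArea(CEB) = 0 ∩ CB · EA = 34]
   → C = (-9/2, 5/2)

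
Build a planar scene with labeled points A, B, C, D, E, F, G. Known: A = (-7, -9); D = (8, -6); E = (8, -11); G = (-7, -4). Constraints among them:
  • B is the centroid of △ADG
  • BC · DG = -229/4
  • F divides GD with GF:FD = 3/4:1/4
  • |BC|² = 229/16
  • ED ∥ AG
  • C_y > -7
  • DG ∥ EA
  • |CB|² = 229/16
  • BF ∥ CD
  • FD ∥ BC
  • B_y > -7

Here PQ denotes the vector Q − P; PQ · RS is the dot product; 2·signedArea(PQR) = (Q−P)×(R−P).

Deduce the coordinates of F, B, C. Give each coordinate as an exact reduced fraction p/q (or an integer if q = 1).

1. F_x = 17/4  [F divides GD with GF:FD = 3/4:1/4]
2. F_y = -11/2  [F divides GD with GF:FD = 3/4:1/4]
   → F = (17/4, -11/2)
3. B_x = -2  [B is the centroid of △ADG]
4. B_y = -19/3  [B is the centroid of △ADG]
   → B = (-2, -19/3)
5. C_x = 7/4  [BF ∥ CD ∩ FD ∥ BC]
6. C_y = -41/6  [BF ∥ CD ∩ FD ∥ BC]
   → C = (7/4, -41/6)

B = (-2, -19/3)
C = (7/4, -41/6)
F = (17/4, -11/2)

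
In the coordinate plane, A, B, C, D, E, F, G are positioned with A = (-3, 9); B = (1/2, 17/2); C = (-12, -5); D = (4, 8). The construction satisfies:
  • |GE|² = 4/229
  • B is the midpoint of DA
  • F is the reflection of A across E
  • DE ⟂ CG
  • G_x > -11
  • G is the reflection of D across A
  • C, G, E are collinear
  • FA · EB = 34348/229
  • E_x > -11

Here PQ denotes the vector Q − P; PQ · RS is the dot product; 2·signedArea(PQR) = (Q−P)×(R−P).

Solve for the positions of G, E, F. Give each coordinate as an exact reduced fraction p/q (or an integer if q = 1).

1. G_x = -10  [G is the reflection of D across A]
2. G_y = 10  [G is the reflection of D across A]
   → G = (-10, 10)
3. E_x = -2294/229  [C, G, E are collinear ∩ DE ⟂ CG]
4. E_y = 2260/229  [C, G, E are collinear ∩ DE ⟂ CG]
   → E = (-2294/229, 2260/229)
5. F_x = -3901/229  [F is the reflection of A across E]
6. F_y = 2459/229  [F is the reflection of A across E]
   → F = (-3901/229, 2459/229)

E = (-2294/229, 2260/229)
F = (-3901/229, 2459/229)
G = (-10, 10)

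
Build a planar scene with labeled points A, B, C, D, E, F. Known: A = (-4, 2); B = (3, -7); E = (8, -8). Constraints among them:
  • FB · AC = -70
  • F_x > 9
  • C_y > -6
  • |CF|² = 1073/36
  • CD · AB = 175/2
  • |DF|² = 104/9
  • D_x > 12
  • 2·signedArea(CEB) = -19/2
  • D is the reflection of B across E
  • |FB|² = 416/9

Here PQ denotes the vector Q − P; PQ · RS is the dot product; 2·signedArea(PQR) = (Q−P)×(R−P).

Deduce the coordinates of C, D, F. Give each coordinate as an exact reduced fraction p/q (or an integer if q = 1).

1. D_x = 13  [D is the reflection of B across E]
2. D_y = -9  [D is the reflection of B across E]
   → D = (13, -9)
3. C_x = 5  [2·signedArea(CEB) = -19/2 ∩ CD · AB = 175/2]
4. C_y = -11/2  [2·signedArea(CEB) = -19/2 ∩ CD · AB = 175/2]
   → C = (5, -11/2)
5. F_x = 29/3  [line -9·x + 15/2·y + 299/2 = 0 ∩ |CF|² = 1073/36]
6. F_y = -25/3  [line -9·x + 15/2·y + 299/2 = 0 ∩ |CF|² = 1073/36]
   → F = (29/3, -25/3)

C = (5, -11/2)
D = (13, -9)
F = (29/3, -25/3)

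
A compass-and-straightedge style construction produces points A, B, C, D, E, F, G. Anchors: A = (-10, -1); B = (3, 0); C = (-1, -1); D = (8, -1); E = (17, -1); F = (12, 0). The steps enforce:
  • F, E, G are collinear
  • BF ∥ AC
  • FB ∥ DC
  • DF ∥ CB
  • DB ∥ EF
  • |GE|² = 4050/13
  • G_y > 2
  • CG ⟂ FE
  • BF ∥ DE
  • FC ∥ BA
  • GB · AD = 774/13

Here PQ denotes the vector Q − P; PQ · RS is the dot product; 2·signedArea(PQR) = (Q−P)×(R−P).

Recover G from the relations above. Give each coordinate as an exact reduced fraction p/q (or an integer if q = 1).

1. G_x = -4/13  [F, E, G are collinear ∩ CG ⟂ FE]
2. G_y = 32/13  [F, E, G are collinear ∩ CG ⟂ FE]
   → G = (-4/13, 32/13)

G = (-4/13, 32/13)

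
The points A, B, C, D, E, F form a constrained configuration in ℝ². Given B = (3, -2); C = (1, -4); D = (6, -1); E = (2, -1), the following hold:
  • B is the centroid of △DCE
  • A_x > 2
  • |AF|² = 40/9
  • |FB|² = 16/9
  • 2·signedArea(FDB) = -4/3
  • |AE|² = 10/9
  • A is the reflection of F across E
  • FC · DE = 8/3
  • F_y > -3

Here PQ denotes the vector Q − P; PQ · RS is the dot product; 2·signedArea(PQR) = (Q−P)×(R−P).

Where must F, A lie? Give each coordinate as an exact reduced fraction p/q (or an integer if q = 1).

A = (7/3, 0)
F = (5/3, -2)

1. F_x = 5/3  [2·signedArea(FDB) = -4/3 ∩ FC · DE = 8/3]
2. F_y = -2  [2·signedArea(FDB) = -4/3 ∩ FC · DE = 8/3]
   → F = (5/3, -2)
3. A_x = 7/3  [A is the reflection of F across E]
4. A_y = 0  [A is the reflection of F across E]
   → A = (7/3, 0)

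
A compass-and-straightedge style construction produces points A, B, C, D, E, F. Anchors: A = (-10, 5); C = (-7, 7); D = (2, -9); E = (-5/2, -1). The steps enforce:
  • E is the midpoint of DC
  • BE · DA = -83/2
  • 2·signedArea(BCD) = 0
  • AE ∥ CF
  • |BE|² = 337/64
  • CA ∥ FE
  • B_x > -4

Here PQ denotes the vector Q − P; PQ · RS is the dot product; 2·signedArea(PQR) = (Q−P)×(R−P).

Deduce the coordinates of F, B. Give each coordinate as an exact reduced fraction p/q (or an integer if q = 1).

B = (-29/8, 1)
F = (1/2, 1)

1. F_x = 1/2  [CA ∥ FE ∩ AE ∥ CF]
2. F_y = 1  [CA ∥ FE ∩ AE ∥ CF]
   → F = (1/2, 1)
3. B_x = -29/8  [2·signedArea(BCD) = 0 ∩ BE · DA = -83/2]
4. B_y = 1  [2·signedArea(BCD) = 0 ∩ BE · DA = -83/2]
   → B = (-29/8, 1)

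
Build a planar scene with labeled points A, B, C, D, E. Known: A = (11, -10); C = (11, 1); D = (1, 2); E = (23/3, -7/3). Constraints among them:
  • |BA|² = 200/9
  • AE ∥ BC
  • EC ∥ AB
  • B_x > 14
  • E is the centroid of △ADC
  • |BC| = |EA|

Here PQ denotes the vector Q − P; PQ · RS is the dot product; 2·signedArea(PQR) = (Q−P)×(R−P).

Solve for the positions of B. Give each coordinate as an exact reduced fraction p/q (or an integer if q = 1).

1. B_x = 43/3  [AE ∥ BC ∩ EC ∥ AB]
2. B_y = -20/3  [AE ∥ BC ∩ EC ∥ AB]
   → B = (43/3, -20/3)

B = (43/3, -20/3)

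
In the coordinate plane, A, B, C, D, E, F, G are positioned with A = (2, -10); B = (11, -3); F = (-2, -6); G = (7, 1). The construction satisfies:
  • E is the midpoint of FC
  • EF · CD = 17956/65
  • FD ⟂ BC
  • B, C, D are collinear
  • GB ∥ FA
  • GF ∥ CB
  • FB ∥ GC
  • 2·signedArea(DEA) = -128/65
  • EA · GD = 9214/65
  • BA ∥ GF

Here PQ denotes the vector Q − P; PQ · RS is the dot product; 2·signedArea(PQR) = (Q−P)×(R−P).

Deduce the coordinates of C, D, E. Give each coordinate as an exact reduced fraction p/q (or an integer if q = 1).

1. C_x = 20  [GF ∥ CB ∩ FB ∥ GC]
2. C_y = 4  [GF ∥ CB ∩ FB ∥ GC]
   → C = (20, 4)
3. D_x = 94/65  [B, C, D are collinear ∩ FD ⟂ BC]
4. D_y = -678/65  [B, C, D are collinear ∩ FD ⟂ BC]
   → D = (94/65, -678/65)
5. E_x = 9  [E is the midpoint of FC]
6. E_y = -1  [E is the midpoint of FC]
   → E = (9, -1)

C = (20, 4)
D = (94/65, -678/65)
E = (9, -1)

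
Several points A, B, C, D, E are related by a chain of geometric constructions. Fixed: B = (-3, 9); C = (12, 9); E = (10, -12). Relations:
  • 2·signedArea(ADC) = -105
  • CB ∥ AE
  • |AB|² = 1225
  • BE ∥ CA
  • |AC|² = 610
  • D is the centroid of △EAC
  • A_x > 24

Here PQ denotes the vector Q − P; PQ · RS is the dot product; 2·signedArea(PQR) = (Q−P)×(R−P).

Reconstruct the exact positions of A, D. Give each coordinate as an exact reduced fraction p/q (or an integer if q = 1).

1. A_x = 25  [CB ∥ AE ∩ BE ∥ CA]
2. A_y = -12  [CB ∥ AE ∩ BE ∥ CA]
   → A = (25, -12)
3. D_x = 47/3  [D is the centroid of △EAC]
4. D_y = -5  [D is the centroid of △EAC]
   → D = (47/3, -5)

A = (25, -12)
D = (47/3, -5)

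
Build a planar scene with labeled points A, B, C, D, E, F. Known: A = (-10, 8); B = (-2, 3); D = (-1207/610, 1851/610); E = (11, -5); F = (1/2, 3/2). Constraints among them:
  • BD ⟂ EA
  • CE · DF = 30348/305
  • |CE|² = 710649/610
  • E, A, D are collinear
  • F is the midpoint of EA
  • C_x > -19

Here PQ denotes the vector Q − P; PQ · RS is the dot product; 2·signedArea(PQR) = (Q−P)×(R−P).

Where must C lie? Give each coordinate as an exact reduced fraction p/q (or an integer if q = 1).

C = (-10993/610, 7909/610)

1. C_x = -10993/610  [line -756/305·x + 468/305·y + -19692/305 = 0 ∩ |CE|² = 710649/610]
2. C_y = 7909/610  [line -756/305·x + 468/305·y + -19692/305 = 0 ∩ |CE|² = 710649/610]
   → C = (-10993/610, 7909/610)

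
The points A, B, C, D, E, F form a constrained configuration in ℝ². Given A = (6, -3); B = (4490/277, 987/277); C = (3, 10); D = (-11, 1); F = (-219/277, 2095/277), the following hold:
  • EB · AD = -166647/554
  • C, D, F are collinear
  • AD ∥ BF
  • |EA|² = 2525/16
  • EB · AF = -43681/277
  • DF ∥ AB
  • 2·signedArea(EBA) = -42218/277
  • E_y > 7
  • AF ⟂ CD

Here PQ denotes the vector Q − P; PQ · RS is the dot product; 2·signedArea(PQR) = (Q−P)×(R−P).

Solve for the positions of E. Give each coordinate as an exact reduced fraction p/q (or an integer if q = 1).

E = (-1/2, 31/4)

1. E_x = -1/2  [2·signedArea(EBA) = -42218/277 ∩ EB · AD = -166647/554]
2. E_y = 31/4  [2·signedArea(EBA) = -42218/277 ∩ EB · AD = -166647/554]
   → E = (-1/2, 31/4)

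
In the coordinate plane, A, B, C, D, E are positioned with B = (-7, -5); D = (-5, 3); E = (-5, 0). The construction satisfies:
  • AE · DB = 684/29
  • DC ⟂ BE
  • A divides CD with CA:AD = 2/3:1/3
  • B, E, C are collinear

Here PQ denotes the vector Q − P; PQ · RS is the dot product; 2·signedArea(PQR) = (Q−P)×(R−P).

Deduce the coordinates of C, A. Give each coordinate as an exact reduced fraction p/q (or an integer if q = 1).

A = (-135/29, 83/29)
C = (-115/29, 75/29)

1. C_x = -115/29  [B, E, C are collinear ∩ DC ⟂ BE]
2. C_y = 75/29  [B, E, C are collinear ∩ DC ⟂ BE]
   → C = (-115/29, 75/29)
3. A_x = -135/29  [A divides CD with CA:AD = 2/3:1/3]
4. A_y = 83/29  [A divides CD with CA:AD = 2/3:1/3]
   → A = (-135/29, 83/29)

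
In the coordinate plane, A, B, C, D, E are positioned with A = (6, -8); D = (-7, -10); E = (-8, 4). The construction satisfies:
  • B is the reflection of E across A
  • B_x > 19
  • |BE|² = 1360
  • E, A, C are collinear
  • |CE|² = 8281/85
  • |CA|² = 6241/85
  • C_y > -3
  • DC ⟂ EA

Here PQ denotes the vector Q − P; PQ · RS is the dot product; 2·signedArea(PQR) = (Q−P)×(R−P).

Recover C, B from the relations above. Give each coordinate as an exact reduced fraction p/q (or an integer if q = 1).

B = (20, -20)
C = (-43/85, -206/85)

1. C_x = -43/85  [E, A, C are collinear ∩ DC ⟂ EA]
2. C_y = -206/85  [E, A, C are collinear ∩ DC ⟂ EA]
   → C = (-43/85, -206/85)
3. B_x = 20  [B is the reflection of E across A]
4. B_y = -20  [B is the reflection of E across A]
   → B = (20, -20)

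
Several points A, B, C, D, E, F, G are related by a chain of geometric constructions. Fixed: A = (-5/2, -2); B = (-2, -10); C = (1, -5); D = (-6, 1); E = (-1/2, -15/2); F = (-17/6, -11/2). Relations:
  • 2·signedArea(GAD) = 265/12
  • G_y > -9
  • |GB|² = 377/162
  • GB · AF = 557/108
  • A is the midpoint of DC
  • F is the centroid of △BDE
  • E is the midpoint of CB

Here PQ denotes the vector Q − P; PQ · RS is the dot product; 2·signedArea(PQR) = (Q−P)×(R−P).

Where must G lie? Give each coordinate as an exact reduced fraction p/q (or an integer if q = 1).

1. G_x = -41/18  [2·signedArea(GAD) = 265/12 ∩ GB · AF = 557/108]
2. G_y = -17/2  [2·signedArea(GAD) = 265/12 ∩ GB · AF = 557/108]
   → G = (-41/18, -17/2)

G = (-41/18, -17/2)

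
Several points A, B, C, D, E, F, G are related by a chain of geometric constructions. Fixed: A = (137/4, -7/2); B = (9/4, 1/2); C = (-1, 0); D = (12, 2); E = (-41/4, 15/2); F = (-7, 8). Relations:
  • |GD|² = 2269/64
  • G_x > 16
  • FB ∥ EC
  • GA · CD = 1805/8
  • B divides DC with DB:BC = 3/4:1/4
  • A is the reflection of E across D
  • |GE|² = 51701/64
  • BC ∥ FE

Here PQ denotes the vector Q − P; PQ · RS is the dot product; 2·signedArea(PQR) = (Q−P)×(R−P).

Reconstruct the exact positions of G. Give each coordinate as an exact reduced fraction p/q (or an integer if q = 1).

1. G_x = 133/8  [line -13·x + -2·y + 1701/8 = 0 ∩ |GD|² = 2269/64]
2. G_y = -7/4  [line -13·x + -2·y + 1701/8 = 0 ∩ |GD|² = 2269/64]
   → G = (133/8, -7/4)

G = (133/8, -7/4)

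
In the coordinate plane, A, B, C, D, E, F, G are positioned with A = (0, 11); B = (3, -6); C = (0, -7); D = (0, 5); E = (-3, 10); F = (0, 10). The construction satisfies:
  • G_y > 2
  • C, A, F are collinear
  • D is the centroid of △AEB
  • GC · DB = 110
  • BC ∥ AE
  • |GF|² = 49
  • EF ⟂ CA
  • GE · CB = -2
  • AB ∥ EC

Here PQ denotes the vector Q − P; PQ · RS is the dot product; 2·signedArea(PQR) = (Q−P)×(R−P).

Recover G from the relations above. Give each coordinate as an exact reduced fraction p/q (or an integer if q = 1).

G = (0, 3)

1. G_x = 0  [GE · CB = -2 ∩ GC · DB = 110]
2. G_y = 3  [GE · CB = -2 ∩ GC · DB = 110]
   → G = (0, 3)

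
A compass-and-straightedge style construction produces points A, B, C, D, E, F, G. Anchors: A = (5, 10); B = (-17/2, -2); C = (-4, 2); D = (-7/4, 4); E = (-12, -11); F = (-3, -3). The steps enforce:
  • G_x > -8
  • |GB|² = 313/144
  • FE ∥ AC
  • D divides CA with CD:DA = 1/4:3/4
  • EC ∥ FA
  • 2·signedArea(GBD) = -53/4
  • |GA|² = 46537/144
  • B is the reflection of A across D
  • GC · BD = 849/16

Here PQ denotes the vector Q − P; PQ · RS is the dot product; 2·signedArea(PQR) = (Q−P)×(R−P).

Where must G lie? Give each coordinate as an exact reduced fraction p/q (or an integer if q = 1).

G = (-89/12, -3)

1. G_x = -89/12  [2·signedArea(GBD) = -53/4 ∩ GC · BD = 849/16]
2. G_y = -3  [2·signedArea(GBD) = -53/4 ∩ GC · BD = 849/16]
   → G = (-89/12, -3)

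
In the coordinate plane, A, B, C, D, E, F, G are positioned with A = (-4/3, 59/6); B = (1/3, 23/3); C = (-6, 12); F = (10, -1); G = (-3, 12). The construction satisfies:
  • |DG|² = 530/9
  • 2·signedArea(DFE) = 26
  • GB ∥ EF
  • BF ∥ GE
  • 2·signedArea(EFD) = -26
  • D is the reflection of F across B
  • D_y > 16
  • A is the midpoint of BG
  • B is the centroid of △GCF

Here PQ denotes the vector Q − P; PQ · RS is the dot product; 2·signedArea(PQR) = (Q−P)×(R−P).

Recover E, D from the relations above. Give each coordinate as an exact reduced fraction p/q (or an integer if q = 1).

D = (-28/3, 49/3)
E = (20/3, 10/3)

1. E_x = 20/3  [GB ∥ EF ∩ BF ∥ GE]
2. E_y = 10/3  [GB ∥ EF ∩ BF ∥ GE]
   → E = (20/3, 10/3)
3. D_x = -28/3  [D is the reflection of F across B]
4. D_y = 49/3  [D is the reflection of F across B]
   → D = (-28/3, 49/3)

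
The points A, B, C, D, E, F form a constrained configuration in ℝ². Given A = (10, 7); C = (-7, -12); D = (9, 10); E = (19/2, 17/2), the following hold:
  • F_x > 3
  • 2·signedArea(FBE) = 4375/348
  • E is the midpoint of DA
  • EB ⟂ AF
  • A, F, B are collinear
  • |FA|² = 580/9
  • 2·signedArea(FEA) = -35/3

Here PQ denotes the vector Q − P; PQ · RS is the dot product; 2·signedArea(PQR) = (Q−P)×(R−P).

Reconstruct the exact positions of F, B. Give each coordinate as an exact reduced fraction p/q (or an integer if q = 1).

1. F_x = 4  [line 3/2·x + 1/2·y + -41/6 = 0 ∩ |FA|² = 580/9]
2. F_y = 5/3  [line 3/2·x + 1/2·y + -41/6 = 0 ∩ |FA|² = 580/9]
   → F = (4, 5/3)
3. B_x = 607/58  [A, F, B are collinear ∩ EB ⟂ AF]
4. B_y = 215/29  [A, F, B are collinear ∩ EB ⟂ AF]
   → B = (607/58, 215/29)

B = (607/58, 215/29)
F = (4, 5/3)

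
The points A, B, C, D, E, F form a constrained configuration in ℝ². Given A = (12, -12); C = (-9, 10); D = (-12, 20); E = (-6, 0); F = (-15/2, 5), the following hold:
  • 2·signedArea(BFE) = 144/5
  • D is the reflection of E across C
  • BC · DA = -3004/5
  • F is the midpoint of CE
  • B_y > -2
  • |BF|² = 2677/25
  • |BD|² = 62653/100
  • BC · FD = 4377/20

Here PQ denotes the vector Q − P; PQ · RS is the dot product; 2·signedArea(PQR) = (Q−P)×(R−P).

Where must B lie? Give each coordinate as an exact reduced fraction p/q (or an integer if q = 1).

B = (3/10, -9/5)

1. B_x = 3/10  [BC · FD = 4377/20 ∩ 2·signedArea(BFE) = 144/5]
2. B_y = -9/5  [BC · FD = 4377/20 ∩ 2·signedArea(BFE) = 144/5]
   → B = (3/10, -9/5)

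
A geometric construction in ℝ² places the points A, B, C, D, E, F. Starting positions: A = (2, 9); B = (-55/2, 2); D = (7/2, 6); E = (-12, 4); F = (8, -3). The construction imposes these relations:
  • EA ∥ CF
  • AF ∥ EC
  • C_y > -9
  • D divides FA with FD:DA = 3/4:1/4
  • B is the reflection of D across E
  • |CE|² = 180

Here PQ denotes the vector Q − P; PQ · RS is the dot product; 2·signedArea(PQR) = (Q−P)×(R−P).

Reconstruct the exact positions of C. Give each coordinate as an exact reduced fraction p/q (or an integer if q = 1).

1. C_x = -6  [EA ∥ CF ∩ AF ∥ EC]
2. C_y = -8  [EA ∥ CF ∩ AF ∥ EC]
   → C = (-6, -8)

C = (-6, -8)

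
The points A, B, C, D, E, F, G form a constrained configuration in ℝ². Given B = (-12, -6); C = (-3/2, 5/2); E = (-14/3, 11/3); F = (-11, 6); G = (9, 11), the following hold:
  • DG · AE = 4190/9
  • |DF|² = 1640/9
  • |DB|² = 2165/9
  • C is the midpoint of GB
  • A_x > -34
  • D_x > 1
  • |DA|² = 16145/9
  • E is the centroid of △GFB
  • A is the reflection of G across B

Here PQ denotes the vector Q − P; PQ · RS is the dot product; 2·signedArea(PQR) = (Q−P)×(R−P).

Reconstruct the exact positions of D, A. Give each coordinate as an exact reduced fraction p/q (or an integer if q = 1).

1. A_x = -33  [A is the reflection of G across B]
2. A_y = -23  [A is the reflection of G across B]
   → A = (-33, -23)
3. D_x = 5/3  [line -85/3·x + -80/3·y + 745/9 = 0 ∩ |DF|² = 1640/9]
4. D_y = 4/3  [line -85/3·x + -80/3·y + 745/9 = 0 ∩ |DF|² = 1640/9]
   → D = (5/3, 4/3)

A = (-33, -23)
D = (5/3, 4/3)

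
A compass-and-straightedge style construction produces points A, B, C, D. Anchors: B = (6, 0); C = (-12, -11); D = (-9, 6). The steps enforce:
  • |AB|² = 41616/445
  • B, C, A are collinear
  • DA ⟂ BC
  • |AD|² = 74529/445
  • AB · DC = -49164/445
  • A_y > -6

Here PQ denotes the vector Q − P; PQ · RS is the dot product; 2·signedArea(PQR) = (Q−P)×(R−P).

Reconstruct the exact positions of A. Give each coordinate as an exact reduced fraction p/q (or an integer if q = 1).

A = (-1002/445, -2244/445)

1. A_x = -1002/445  [B, C, A are collinear ∩ DA ⟂ BC]
2. A_y = -2244/445  [B, C, A are collinear ∩ DA ⟂ BC]
   → A = (-1002/445, -2244/445)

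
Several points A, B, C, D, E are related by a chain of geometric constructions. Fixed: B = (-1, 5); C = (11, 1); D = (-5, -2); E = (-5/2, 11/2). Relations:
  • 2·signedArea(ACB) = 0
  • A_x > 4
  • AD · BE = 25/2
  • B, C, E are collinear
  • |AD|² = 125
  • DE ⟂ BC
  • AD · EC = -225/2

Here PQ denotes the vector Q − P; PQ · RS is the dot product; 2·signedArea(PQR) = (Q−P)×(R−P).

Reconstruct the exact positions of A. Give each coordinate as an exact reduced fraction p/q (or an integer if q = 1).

1. A_x = 5  [2·signedArea(ACB) = 0 ∩ AD · EC = -225/2]
2. A_y = 3  [2·signedArea(ACB) = 0 ∩ AD · EC = -225/2]
   → A = (5, 3)

A = (5, 3)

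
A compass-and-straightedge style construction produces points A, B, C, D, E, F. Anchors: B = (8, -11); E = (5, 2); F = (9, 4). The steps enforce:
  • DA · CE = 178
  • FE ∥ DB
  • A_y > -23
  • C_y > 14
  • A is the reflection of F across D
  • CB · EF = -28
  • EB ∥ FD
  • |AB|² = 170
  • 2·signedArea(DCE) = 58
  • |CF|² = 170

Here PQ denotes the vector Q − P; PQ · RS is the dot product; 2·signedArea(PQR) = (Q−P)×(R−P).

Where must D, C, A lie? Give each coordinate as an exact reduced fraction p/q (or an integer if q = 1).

A = (15, -22)
C = (2, 15)
D = (12, -9)

1. D_x = 12  [FE ∥ DB ∩ EB ∥ FD]
2. D_y = -9  [FE ∥ DB ∩ EB ∥ FD]
   → D = (12, -9)
3. C_x = 2  [CB · EF = -28 ∩ 2·signedArea(DCE) = 58]
4. C_y = 15  [CB · EF = -28 ∩ 2·signedArea(DCE) = 58]
   → C = (2, 15)
5. A_x = 15  [A is the reflection of F across D]
6. A_y = -22  [A is the reflection of F across D]
   → A = (15, -22)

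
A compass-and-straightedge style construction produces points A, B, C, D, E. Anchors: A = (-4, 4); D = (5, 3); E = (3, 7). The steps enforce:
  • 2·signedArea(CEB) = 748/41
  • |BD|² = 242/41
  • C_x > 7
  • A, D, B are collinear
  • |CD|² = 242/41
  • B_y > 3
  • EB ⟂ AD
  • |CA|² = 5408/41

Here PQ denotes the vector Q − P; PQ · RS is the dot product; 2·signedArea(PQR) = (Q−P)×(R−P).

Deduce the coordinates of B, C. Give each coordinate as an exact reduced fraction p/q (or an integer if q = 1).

1. B_x = 106/41  [A, D, B are collinear ∩ EB ⟂ AD]
2. B_y = 134/41  [A, D, B are collinear ∩ EB ⟂ AD]
   → B = (106/41, 134/41)
3. C_x = 304/41  [line 153/41·x + -17/41·y + -1088/41 = 0 ∩ |CD|² = 242/41]
4. C_y = 112/41  [line 153/41·x + -17/41·y + -1088/41 = 0 ∩ |CD|² = 242/41]
   → C = (304/41, 112/41)

B = (106/41, 134/41)
C = (304/41, 112/41)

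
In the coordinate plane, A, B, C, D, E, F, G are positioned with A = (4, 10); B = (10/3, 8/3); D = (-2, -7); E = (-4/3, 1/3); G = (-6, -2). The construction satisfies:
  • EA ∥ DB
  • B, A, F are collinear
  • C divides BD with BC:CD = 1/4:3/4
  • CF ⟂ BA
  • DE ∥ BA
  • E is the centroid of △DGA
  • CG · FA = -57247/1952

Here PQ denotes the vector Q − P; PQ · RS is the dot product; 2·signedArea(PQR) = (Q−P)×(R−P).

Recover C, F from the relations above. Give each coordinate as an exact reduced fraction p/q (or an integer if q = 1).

C = (2, 1/4)
F = (1515/488, 73/488)

1. C_x = 2  [C divides BD with BC:CD = 1/4:3/4]
2. C_y = 1/4  [C divides BD with BC:CD = 1/4:3/4]
   → C = (2, 1/4)
3. F_x = 1515/488  [B, A, F are collinear ∩ CF ⟂ BA]
4. F_y = 73/488  [B, A, F are collinear ∩ CF ⟂ BA]
   → F = (1515/488, 73/488)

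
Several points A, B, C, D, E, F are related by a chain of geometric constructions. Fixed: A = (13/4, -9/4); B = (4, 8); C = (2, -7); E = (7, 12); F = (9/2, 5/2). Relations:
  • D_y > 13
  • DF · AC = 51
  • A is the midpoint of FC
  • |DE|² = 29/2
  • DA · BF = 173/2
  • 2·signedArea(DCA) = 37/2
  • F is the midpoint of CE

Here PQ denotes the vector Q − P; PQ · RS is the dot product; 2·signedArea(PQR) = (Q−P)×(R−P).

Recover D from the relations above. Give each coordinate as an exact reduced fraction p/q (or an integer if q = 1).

D = (7/2, 27/2)

1. D_x = 7/2  [DA · BF = 173/2 ∩ DF · AC = 51]
2. D_y = 27/2  [DA · BF = 173/2 ∩ DF · AC = 51]
   → D = (7/2, 27/2)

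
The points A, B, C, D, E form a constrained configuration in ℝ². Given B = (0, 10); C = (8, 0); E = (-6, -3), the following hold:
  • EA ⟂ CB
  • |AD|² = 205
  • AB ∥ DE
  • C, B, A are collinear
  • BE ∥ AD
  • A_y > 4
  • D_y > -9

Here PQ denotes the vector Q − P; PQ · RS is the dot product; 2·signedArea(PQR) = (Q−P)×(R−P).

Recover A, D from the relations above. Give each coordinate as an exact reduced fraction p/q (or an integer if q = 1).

A = (4, 5)
D = (-2, -8)

1. A_x = 4  [C, B, A are collinear ∩ EA ⟂ CB]
2. A_y = 5  [C, B, A are collinear ∩ EA ⟂ CB]
   → A = (4, 5)
3. D_x = -2  [AB ∥ DE ∩ BE ∥ AD]
4. D_y = -8  [AB ∥ DE ∩ BE ∥ AD]
   → D = (-2, -8)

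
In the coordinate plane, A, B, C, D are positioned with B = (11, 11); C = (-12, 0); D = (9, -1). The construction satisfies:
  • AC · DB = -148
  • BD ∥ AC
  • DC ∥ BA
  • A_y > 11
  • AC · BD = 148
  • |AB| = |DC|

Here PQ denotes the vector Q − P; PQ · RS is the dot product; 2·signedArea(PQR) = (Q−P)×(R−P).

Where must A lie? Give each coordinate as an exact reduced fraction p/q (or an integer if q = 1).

A = (-10, 12)

1. A_x = -10  [BD ∥ AC ∩ DC ∥ BA]
2. A_y = 12  [BD ∥ AC ∩ DC ∥ BA]
   → A = (-10, 12)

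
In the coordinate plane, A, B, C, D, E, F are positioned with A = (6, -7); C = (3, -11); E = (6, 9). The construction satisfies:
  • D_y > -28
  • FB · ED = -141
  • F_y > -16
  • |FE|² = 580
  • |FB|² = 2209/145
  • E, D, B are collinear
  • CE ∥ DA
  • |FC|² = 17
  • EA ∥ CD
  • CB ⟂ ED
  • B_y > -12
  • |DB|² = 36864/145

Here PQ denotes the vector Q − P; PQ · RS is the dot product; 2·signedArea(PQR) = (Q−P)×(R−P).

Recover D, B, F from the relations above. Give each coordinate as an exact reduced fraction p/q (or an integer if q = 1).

1. D_x = 3  [CE ∥ DA ∩ EA ∥ CD]
2. D_y = -27  [CE ∥ DA ∩ EA ∥ CD]
   → D = (3, -27)
3. B_x = 627/145  [E, D, B are collinear ∩ CB ⟂ ED]
4. B_y = -1611/145  [E, D, B are collinear ∩ CB ⟂ ED]
   → B = (627/145, -1611/145)
5. F_x = 4  [line 3·x + 36·y + 528 = 0 ∩ |FE|² = 580]
6. F_y = -15  [line 3·x + 36·y + 528 = 0 ∩ |FE|² = 580]
   → F = (4, -15)

B = (627/145, -1611/145)
D = (3, -27)
F = (4, -15)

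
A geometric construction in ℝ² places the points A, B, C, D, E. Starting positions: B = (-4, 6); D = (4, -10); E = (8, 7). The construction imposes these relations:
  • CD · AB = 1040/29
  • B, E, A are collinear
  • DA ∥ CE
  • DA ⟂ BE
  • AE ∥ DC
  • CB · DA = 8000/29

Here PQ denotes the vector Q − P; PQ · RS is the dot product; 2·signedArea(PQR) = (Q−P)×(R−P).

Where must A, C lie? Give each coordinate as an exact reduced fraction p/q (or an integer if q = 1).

1. A_x = 76/29  [B, E, A are collinear ∩ DA ⟂ BE]
2. A_y = 190/29  [B, E, A are collinear ∩ DA ⟂ BE]
   → A = (76/29, 190/29)
3. C_x = 272/29  [DA ∥ CE ∩ AE ∥ DC]
4. C_y = -277/29  [DA ∥ CE ∩ AE ∥ DC]
   → C = (272/29, -277/29)

A = (76/29, 190/29)
C = (272/29, -277/29)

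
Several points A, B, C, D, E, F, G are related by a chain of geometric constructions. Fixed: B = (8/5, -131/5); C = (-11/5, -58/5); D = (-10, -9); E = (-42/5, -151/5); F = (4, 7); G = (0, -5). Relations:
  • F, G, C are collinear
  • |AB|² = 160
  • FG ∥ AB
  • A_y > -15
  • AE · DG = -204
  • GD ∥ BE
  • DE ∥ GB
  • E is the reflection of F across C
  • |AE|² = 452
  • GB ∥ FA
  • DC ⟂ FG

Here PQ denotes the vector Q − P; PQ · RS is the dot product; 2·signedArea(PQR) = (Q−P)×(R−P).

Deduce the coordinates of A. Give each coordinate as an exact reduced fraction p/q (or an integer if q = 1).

1. A_x = 28/5  [FG ∥ AB ∩ GB ∥ FA]
2. A_y = -71/5  [FG ∥ AB ∩ GB ∥ FA]
   → A = (28/5, -71/5)

A = (28/5, -71/5)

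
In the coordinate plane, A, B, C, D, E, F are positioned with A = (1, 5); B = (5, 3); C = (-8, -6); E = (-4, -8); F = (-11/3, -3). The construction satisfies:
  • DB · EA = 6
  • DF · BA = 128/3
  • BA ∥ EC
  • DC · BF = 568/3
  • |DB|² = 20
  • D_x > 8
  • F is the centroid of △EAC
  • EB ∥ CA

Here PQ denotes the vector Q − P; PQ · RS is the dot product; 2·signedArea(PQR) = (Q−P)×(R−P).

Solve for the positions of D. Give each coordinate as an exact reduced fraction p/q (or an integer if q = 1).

D = (9, 1)

1. D_x = 9  [DB · EA = 6 ∩ DF · BA = 128/3]
2. D_y = 1  [DB · EA = 6 ∩ DF · BA = 128/3]
   → D = (9, 1)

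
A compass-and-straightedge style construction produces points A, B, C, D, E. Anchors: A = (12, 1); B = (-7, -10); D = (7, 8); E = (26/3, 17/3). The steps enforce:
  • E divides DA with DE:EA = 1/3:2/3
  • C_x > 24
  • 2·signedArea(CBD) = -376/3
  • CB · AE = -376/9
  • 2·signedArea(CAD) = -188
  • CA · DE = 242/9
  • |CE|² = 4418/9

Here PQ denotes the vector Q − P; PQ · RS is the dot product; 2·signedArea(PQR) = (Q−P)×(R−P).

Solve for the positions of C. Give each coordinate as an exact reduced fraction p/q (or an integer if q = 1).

C = (73/3, 64/3)

1. C_x = 73/3  [CB · AE = -376/9 ∩ 2·signedArea(CBD) = -376/3]
2. C_y = 64/3  [CB · AE = -376/9 ∩ 2·signedArea(CBD) = -376/3]
   → C = (73/3, 64/3)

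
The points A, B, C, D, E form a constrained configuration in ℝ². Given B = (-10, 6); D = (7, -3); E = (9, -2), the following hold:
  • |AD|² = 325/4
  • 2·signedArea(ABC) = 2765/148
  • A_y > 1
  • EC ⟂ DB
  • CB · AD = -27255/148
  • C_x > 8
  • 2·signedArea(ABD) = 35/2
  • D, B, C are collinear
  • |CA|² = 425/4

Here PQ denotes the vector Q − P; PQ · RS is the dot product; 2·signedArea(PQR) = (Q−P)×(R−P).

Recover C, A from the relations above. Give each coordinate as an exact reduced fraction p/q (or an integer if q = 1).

A = (-1/2, 2)
C = (603/74, -267/74)

1. C_x = 603/74  [D, B, C are collinear ∩ EC ⟂ DB]
2. C_y = -267/74  [D, B, C are collinear ∩ EC ⟂ DB]
   → C = (603/74, -267/74)
3. A_x = -1/2  [2·signedArea(ABD) = 35/2 ∩ CB · AD = -27255/148]
4. A_y = 2  [2·signedArea(ABD) = 35/2 ∩ CB · AD = -27255/148]
   → A = (-1/2, 2)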